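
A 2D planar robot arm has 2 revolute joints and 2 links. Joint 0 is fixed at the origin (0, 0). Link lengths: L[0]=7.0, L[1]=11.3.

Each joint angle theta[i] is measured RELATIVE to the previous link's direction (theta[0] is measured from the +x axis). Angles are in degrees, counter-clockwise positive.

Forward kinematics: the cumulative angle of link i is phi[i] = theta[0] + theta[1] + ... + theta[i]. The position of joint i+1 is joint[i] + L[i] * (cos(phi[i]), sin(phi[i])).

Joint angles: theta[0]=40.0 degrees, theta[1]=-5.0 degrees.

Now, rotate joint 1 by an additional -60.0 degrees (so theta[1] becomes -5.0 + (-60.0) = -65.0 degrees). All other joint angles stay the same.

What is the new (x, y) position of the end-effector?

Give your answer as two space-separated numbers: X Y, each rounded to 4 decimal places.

joint[0] = (0.0000, 0.0000)  (base)
link 0: phi[0] = 40 = 40 deg
  cos(40 deg) = 0.7660, sin(40 deg) = 0.6428
  joint[1] = (0.0000, 0.0000) + 7 * (0.7660, 0.6428) = (0.0000 + 5.3623, 0.0000 + 4.4995) = (5.3623, 4.4995)
link 1: phi[1] = 40 + -65 = -25 deg
  cos(-25 deg) = 0.9063, sin(-25 deg) = -0.4226
  joint[2] = (5.3623, 4.4995) + 11.3 * (0.9063, -0.4226) = (5.3623 + 10.2413, 4.4995 + -4.7756) = (15.6036, -0.2761)
End effector: (15.6036, -0.2761)

Answer: 15.6036 -0.2761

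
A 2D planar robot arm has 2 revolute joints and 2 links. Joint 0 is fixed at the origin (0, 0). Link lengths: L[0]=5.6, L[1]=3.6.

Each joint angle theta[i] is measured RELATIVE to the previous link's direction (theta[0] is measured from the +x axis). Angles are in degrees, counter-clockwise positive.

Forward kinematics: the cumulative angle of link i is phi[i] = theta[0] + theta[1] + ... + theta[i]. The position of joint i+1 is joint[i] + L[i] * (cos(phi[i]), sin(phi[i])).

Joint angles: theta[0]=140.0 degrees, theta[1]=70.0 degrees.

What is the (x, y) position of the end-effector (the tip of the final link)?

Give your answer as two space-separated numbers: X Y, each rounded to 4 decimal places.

Answer: -7.4075 1.7996

Derivation:
joint[0] = (0.0000, 0.0000)  (base)
link 0: phi[0] = 140 = 140 deg
  cos(140 deg) = -0.7660, sin(140 deg) = 0.6428
  joint[1] = (0.0000, 0.0000) + 5.6 * (-0.7660, 0.6428) = (0.0000 + -4.2898, 0.0000 + 3.5996) = (-4.2898, 3.5996)
link 1: phi[1] = 140 + 70 = 210 deg
  cos(210 deg) = -0.8660, sin(210 deg) = -0.5000
  joint[2] = (-4.2898, 3.5996) + 3.6 * (-0.8660, -0.5000) = (-4.2898 + -3.1177, 3.5996 + -1.8000) = (-7.4075, 1.7996)
End effector: (-7.4075, 1.7996)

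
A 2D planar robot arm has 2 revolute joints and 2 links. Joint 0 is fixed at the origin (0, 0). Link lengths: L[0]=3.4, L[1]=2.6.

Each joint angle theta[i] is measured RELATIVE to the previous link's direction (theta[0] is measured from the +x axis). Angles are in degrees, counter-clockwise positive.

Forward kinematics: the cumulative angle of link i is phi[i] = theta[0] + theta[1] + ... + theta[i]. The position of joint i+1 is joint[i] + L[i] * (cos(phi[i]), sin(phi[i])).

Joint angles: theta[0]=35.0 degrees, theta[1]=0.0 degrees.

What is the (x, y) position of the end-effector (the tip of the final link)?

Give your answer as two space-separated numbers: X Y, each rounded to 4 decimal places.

Answer: 4.9149 3.4415

Derivation:
joint[0] = (0.0000, 0.0000)  (base)
link 0: phi[0] = 35 = 35 deg
  cos(35 deg) = 0.8192, sin(35 deg) = 0.5736
  joint[1] = (0.0000, 0.0000) + 3.4 * (0.8192, 0.5736) = (0.0000 + 2.7851, 0.0000 + 1.9502) = (2.7851, 1.9502)
link 1: phi[1] = 35 + 0 = 35 deg
  cos(35 deg) = 0.8192, sin(35 deg) = 0.5736
  joint[2] = (2.7851, 1.9502) + 2.6 * (0.8192, 0.5736) = (2.7851 + 2.1298, 1.9502 + 1.4913) = (4.9149, 3.4415)
End effector: (4.9149, 3.4415)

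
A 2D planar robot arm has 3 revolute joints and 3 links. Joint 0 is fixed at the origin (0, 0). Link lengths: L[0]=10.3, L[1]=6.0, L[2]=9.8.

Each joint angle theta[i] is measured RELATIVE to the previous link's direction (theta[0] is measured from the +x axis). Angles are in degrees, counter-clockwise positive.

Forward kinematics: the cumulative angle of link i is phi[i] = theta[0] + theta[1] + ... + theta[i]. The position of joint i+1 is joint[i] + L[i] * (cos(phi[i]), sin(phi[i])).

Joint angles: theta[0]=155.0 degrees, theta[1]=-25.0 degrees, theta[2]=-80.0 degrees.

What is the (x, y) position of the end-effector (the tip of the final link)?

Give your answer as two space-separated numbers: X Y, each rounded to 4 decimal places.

joint[0] = (0.0000, 0.0000)  (base)
link 0: phi[0] = 155 = 155 deg
  cos(155 deg) = -0.9063, sin(155 deg) = 0.4226
  joint[1] = (0.0000, 0.0000) + 10.3 * (-0.9063, 0.4226) = (0.0000 + -9.3350, 0.0000 + 4.3530) = (-9.3350, 4.3530)
link 1: phi[1] = 155 + -25 = 130 deg
  cos(130 deg) = -0.6428, sin(130 deg) = 0.7660
  joint[2] = (-9.3350, 4.3530) + 6 * (-0.6428, 0.7660) = (-9.3350 + -3.8567, 4.3530 + 4.5963) = (-13.1917, 8.9492)
link 2: phi[2] = 155 + -25 + -80 = 50 deg
  cos(50 deg) = 0.6428, sin(50 deg) = 0.7660
  joint[3] = (-13.1917, 8.9492) + 9.8 * (0.6428, 0.7660) = (-13.1917 + 6.2993, 8.9492 + 7.5072) = (-6.8924, 16.4565)
End effector: (-6.8924, 16.4565)

Answer: -6.8924 16.4565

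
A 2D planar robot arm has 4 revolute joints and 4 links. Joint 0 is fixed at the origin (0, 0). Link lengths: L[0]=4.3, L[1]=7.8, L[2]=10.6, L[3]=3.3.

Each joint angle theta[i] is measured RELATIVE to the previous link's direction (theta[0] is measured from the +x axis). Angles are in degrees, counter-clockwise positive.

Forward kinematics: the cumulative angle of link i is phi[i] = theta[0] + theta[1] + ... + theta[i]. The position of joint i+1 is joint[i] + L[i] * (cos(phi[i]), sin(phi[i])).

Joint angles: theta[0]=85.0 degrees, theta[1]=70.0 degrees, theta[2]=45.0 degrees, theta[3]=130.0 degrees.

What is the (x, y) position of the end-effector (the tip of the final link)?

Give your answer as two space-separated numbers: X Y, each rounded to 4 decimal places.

Answer: -13.7973 2.3046

Derivation:
joint[0] = (0.0000, 0.0000)  (base)
link 0: phi[0] = 85 = 85 deg
  cos(85 deg) = 0.0872, sin(85 deg) = 0.9962
  joint[1] = (0.0000, 0.0000) + 4.3 * (0.0872, 0.9962) = (0.0000 + 0.3748, 0.0000 + 4.2836) = (0.3748, 4.2836)
link 1: phi[1] = 85 + 70 = 155 deg
  cos(155 deg) = -0.9063, sin(155 deg) = 0.4226
  joint[2] = (0.3748, 4.2836) + 7.8 * (-0.9063, 0.4226) = (0.3748 + -7.0692, 4.2836 + 3.2964) = (-6.6944, 7.5801)
link 2: phi[2] = 85 + 70 + 45 = 200 deg
  cos(200 deg) = -0.9397, sin(200 deg) = -0.3420
  joint[3] = (-6.6944, 7.5801) + 10.6 * (-0.9397, -0.3420) = (-6.6944 + -9.9607, 7.5801 + -3.6254) = (-16.6552, 3.9546)
link 3: phi[3] = 85 + 70 + 45 + 130 = 330 deg
  cos(330 deg) = 0.8660, sin(330 deg) = -0.5000
  joint[4] = (-16.6552, 3.9546) + 3.3 * (0.8660, -0.5000) = (-16.6552 + 2.8579, 3.9546 + -1.6500) = (-13.7973, 2.3046)
End effector: (-13.7973, 2.3046)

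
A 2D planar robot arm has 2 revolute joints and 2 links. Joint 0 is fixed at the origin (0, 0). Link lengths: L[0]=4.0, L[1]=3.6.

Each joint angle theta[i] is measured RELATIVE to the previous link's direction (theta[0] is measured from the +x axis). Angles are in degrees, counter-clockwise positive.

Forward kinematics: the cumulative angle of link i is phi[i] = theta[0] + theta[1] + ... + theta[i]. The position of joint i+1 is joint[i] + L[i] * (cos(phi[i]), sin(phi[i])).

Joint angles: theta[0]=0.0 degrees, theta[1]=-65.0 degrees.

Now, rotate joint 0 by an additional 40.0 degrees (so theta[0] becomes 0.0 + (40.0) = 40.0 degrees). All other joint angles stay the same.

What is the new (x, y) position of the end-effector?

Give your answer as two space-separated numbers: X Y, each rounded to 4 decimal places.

joint[0] = (0.0000, 0.0000)  (base)
link 0: phi[0] = 40 = 40 deg
  cos(40 deg) = 0.7660, sin(40 deg) = 0.6428
  joint[1] = (0.0000, 0.0000) + 4 * (0.7660, 0.6428) = (0.0000 + 3.0642, 0.0000 + 2.5712) = (3.0642, 2.5712)
link 1: phi[1] = 40 + -65 = -25 deg
  cos(-25 deg) = 0.9063, sin(-25 deg) = -0.4226
  joint[2] = (3.0642, 2.5712) + 3.6 * (0.9063, -0.4226) = (3.0642 + 3.2627, 2.5712 + -1.5214) = (6.3269, 1.0497)
End effector: (6.3269, 1.0497)

Answer: 6.3269 1.0497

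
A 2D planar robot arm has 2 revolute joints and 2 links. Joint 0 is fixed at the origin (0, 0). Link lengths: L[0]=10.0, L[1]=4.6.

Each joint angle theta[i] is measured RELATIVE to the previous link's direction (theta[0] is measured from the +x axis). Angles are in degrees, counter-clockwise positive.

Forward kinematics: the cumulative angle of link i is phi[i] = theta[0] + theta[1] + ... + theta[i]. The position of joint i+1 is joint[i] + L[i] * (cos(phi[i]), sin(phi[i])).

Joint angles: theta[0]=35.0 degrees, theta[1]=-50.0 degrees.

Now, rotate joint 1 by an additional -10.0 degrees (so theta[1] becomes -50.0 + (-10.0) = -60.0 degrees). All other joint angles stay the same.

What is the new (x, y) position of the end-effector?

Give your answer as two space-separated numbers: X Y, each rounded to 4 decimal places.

joint[0] = (0.0000, 0.0000)  (base)
link 0: phi[0] = 35 = 35 deg
  cos(35 deg) = 0.8192, sin(35 deg) = 0.5736
  joint[1] = (0.0000, 0.0000) + 10 * (0.8192, 0.5736) = (0.0000 + 8.1915, 0.0000 + 5.7358) = (8.1915, 5.7358)
link 1: phi[1] = 35 + -60 = -25 deg
  cos(-25 deg) = 0.9063, sin(-25 deg) = -0.4226
  joint[2] = (8.1915, 5.7358) + 4.6 * (0.9063, -0.4226) = (8.1915 + 4.1690, 5.7358 + -1.9440) = (12.3605, 3.7917)
End effector: (12.3605, 3.7917)

Answer: 12.3605 3.7917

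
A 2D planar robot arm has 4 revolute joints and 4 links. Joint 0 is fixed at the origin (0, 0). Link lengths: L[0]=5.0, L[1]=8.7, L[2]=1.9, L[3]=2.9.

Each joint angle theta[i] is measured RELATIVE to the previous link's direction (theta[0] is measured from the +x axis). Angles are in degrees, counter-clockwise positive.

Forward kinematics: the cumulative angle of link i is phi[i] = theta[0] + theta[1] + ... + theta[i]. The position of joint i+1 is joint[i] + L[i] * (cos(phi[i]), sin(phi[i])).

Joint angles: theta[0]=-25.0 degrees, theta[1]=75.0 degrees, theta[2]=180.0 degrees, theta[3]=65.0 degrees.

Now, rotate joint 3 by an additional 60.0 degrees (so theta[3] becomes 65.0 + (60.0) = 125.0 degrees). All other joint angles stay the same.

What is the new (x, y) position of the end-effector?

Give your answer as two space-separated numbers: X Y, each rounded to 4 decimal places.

Answer: 11.7915 2.8433

Derivation:
joint[0] = (0.0000, 0.0000)  (base)
link 0: phi[0] = -25 = -25 deg
  cos(-25 deg) = 0.9063, sin(-25 deg) = -0.4226
  joint[1] = (0.0000, 0.0000) + 5 * (0.9063, -0.4226) = (0.0000 + 4.5315, 0.0000 + -2.1131) = (4.5315, -2.1131)
link 1: phi[1] = -25 + 75 = 50 deg
  cos(50 deg) = 0.6428, sin(50 deg) = 0.7660
  joint[2] = (4.5315, -2.1131) + 8.7 * (0.6428, 0.7660) = (4.5315 + 5.5923, -2.1131 + 6.6646) = (10.1238, 4.5515)
link 2: phi[2] = -25 + 75 + 180 = 230 deg
  cos(230 deg) = -0.6428, sin(230 deg) = -0.7660
  joint[3] = (10.1238, 4.5515) + 1.9 * (-0.6428, -0.7660) = (10.1238 + -1.2213, 4.5515 + -1.4555) = (8.9025, 3.0960)
link 3: phi[3] = -25 + 75 + 180 + 125 = 355 deg
  cos(355 deg) = 0.9962, sin(355 deg) = -0.0872
  joint[4] = (8.9025, 3.0960) + 2.9 * (0.9962, -0.0872) = (8.9025 + 2.8890, 3.0960 + -0.2528) = (11.7915, 2.8433)
End effector: (11.7915, 2.8433)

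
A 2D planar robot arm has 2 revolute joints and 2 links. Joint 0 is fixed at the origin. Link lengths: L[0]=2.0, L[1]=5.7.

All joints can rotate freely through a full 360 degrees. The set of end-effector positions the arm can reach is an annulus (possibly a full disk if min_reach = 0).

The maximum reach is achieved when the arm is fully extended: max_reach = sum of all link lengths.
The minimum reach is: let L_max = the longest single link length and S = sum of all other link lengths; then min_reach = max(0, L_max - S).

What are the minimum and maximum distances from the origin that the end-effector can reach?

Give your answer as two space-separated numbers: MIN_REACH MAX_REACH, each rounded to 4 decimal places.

Link lengths: [2.0, 5.7]
max_reach = 2 + 5.7 = 7.7
L_max = max([2.0, 5.7]) = 5.7
S (sum of others) = 7.7 - 5.7 = 2
min_reach = max(0, 5.7 - 2) = max(0, 3.7) = 3.7

Answer: 3.7000 7.7000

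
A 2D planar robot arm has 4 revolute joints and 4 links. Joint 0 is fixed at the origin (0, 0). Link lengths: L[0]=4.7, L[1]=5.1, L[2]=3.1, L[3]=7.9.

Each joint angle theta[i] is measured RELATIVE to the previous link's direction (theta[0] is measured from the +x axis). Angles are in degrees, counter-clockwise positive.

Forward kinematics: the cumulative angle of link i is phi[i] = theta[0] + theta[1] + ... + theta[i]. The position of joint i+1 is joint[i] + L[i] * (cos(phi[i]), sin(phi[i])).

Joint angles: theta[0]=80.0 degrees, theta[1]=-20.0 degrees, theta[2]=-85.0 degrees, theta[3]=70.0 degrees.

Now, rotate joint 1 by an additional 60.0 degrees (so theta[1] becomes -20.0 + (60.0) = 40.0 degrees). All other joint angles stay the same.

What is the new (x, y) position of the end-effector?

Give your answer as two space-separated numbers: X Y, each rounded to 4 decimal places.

Answer: -1.2392 18.4542

Derivation:
joint[0] = (0.0000, 0.0000)  (base)
link 0: phi[0] = 80 = 80 deg
  cos(80 deg) = 0.1736, sin(80 deg) = 0.9848
  joint[1] = (0.0000, 0.0000) + 4.7 * (0.1736, 0.9848) = (0.0000 + 0.8161, 0.0000 + 4.6286) = (0.8161, 4.6286)
link 1: phi[1] = 80 + 40 = 120 deg
  cos(120 deg) = -0.5000, sin(120 deg) = 0.8660
  joint[2] = (0.8161, 4.6286) + 5.1 * (-0.5000, 0.8660) = (0.8161 + -2.5500, 4.6286 + 4.4167) = (-1.7339, 9.0453)
link 2: phi[2] = 80 + 40 + -85 = 35 deg
  cos(35 deg) = 0.8192, sin(35 deg) = 0.5736
  joint[3] = (-1.7339, 9.0453) + 3.1 * (0.8192, 0.5736) = (-1.7339 + 2.5394, 9.0453 + 1.7781) = (0.8055, 10.8234)
link 3: phi[3] = 80 + 40 + -85 + 70 = 105 deg
  cos(105 deg) = -0.2588, sin(105 deg) = 0.9659
  joint[4] = (0.8055, 10.8234) + 7.9 * (-0.2588, 0.9659) = (0.8055 + -2.0447, 10.8234 + 7.6308) = (-1.2392, 18.4542)
End effector: (-1.2392, 18.4542)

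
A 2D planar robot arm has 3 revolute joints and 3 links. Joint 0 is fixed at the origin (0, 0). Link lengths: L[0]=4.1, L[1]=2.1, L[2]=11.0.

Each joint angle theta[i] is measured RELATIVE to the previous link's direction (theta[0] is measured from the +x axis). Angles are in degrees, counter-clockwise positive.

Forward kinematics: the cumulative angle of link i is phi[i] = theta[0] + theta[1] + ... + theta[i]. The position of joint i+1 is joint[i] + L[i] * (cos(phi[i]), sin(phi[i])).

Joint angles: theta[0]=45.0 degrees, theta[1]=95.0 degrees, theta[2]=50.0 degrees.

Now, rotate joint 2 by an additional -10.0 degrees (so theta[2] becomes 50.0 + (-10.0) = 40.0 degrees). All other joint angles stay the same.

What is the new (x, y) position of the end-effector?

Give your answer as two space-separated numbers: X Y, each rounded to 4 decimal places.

joint[0] = (0.0000, 0.0000)  (base)
link 0: phi[0] = 45 = 45 deg
  cos(45 deg) = 0.7071, sin(45 deg) = 0.7071
  joint[1] = (0.0000, 0.0000) + 4.1 * (0.7071, 0.7071) = (0.0000 + 2.8991, 0.0000 + 2.8991) = (2.8991, 2.8991)
link 1: phi[1] = 45 + 95 = 140 deg
  cos(140 deg) = -0.7660, sin(140 deg) = 0.6428
  joint[2] = (2.8991, 2.8991) + 2.1 * (-0.7660, 0.6428) = (2.8991 + -1.6087, 2.8991 + 1.3499) = (1.2904, 4.2490)
link 2: phi[2] = 45 + 95 + 40 = 180 deg
  cos(180 deg) = -1.0000, sin(180 deg) = 0.0000
  joint[3] = (1.2904, 4.2490) + 11 * (-1.0000, 0.0000) = (1.2904 + -11.0000, 4.2490 + 0.0000) = (-9.7096, 4.2490)
End effector: (-9.7096, 4.2490)

Answer: -9.7096 4.2490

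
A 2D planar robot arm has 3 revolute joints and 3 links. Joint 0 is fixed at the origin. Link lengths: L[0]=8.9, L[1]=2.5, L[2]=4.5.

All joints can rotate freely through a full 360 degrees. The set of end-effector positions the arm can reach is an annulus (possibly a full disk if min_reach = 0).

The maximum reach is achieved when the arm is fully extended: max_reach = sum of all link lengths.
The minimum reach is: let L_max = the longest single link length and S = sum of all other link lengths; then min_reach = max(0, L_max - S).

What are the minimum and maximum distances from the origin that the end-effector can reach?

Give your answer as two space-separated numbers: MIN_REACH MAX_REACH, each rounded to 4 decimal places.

Link lengths: [8.9, 2.5, 4.5]
max_reach = 8.9 + 2.5 + 4.5 = 15.9
L_max = max([8.9, 2.5, 4.5]) = 8.9
S (sum of others) = 15.9 - 8.9 = 7
min_reach = max(0, 8.9 - 7) = max(0, 1.9) = 1.9

Answer: 1.9000 15.9000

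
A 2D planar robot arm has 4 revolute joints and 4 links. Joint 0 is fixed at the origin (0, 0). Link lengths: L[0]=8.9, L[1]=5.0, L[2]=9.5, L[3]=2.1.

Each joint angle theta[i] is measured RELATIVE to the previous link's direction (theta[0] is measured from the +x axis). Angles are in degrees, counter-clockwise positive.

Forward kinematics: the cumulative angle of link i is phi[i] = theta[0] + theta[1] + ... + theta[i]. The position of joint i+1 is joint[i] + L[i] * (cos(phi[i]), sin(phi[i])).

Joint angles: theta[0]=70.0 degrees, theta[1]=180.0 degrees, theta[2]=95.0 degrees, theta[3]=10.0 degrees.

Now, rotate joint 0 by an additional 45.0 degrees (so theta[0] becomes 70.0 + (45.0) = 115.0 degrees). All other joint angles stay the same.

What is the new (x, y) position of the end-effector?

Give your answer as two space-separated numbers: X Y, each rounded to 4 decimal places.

Answer: 8.1877 9.6345

Derivation:
joint[0] = (0.0000, 0.0000)  (base)
link 0: phi[0] = 115 = 115 deg
  cos(115 deg) = -0.4226, sin(115 deg) = 0.9063
  joint[1] = (0.0000, 0.0000) + 8.9 * (-0.4226, 0.9063) = (0.0000 + -3.7613, 0.0000 + 8.0661) = (-3.7613, 8.0661)
link 1: phi[1] = 115 + 180 = 295 deg
  cos(295 deg) = 0.4226, sin(295 deg) = -0.9063
  joint[2] = (-3.7613, 8.0661) + 5 * (0.4226, -0.9063) = (-3.7613 + 2.1131, 8.0661 + -4.5315) = (-1.6482, 3.5346)
link 2: phi[2] = 115 + 180 + 95 = 390 deg
  cos(390 deg) = 0.8660, sin(390 deg) = 0.5000
  joint[3] = (-1.6482, 3.5346) + 9.5 * (0.8660, 0.5000) = (-1.6482 + 8.2272, 3.5346 + 4.7500) = (6.5790, 8.2846)
link 3: phi[3] = 115 + 180 + 95 + 10 = 400 deg
  cos(400 deg) = 0.7660, sin(400 deg) = 0.6428
  joint[4] = (6.5790, 8.2846) + 2.1 * (0.7660, 0.6428) = (6.5790 + 1.6087, 8.2846 + 1.3499) = (8.1877, 9.6345)
End effector: (8.1877, 9.6345)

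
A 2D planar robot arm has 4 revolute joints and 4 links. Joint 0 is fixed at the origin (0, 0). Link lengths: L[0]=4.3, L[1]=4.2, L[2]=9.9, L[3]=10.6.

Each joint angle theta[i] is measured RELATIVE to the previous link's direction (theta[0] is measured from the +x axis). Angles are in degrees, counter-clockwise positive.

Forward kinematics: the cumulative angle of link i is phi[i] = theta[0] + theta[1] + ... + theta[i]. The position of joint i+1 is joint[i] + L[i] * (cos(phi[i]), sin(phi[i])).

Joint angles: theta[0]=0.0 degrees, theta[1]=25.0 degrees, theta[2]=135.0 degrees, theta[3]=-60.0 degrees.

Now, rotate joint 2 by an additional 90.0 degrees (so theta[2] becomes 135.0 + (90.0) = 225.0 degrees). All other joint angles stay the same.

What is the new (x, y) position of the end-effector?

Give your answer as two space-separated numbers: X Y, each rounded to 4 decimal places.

Answer: -5.7185 -9.3686

Derivation:
joint[0] = (0.0000, 0.0000)  (base)
link 0: phi[0] = 0 = 0 deg
  cos(0 deg) = 1.0000, sin(0 deg) = 0.0000
  joint[1] = (0.0000, 0.0000) + 4.3 * (1.0000, 0.0000) = (0.0000 + 4.3000, 0.0000 + 0.0000) = (4.3000, 0.0000)
link 1: phi[1] = 0 + 25 = 25 deg
  cos(25 deg) = 0.9063, sin(25 deg) = 0.4226
  joint[2] = (4.3000, 0.0000) + 4.2 * (0.9063, 0.4226) = (4.3000 + 3.8065, 0.0000 + 1.7750) = (8.1065, 1.7750)
link 2: phi[2] = 0 + 25 + 225 = 250 deg
  cos(250 deg) = -0.3420, sin(250 deg) = -0.9397
  joint[3] = (8.1065, 1.7750) + 9.9 * (-0.3420, -0.9397) = (8.1065 + -3.3860, 1.7750 + -9.3030) = (4.7205, -7.5280)
link 3: phi[3] = 0 + 25 + 225 + -60 = 190 deg
  cos(190 deg) = -0.9848, sin(190 deg) = -0.1736
  joint[4] = (4.7205, -7.5280) + 10.6 * (-0.9848, -0.1736) = (4.7205 + -10.4390, -7.5280 + -1.8407) = (-5.7185, -9.3686)
End effector: (-5.7185, -9.3686)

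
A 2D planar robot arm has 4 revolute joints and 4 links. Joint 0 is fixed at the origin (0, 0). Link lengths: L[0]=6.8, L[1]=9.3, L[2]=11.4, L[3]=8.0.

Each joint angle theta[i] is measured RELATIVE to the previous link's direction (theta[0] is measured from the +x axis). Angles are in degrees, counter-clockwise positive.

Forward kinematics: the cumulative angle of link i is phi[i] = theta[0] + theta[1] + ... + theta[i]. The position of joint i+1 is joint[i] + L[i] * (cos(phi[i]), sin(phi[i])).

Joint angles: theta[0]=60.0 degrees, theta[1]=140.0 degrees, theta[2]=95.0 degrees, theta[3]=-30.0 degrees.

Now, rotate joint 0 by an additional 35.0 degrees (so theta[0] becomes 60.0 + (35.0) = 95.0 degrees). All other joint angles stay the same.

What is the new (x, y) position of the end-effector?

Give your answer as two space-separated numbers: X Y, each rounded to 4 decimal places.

Answer: 7.9458 -13.4722

Derivation:
joint[0] = (0.0000, 0.0000)  (base)
link 0: phi[0] = 95 = 95 deg
  cos(95 deg) = -0.0872, sin(95 deg) = 0.9962
  joint[1] = (0.0000, 0.0000) + 6.8 * (-0.0872, 0.9962) = (0.0000 + -0.5927, 0.0000 + 6.7741) = (-0.5927, 6.7741)
link 1: phi[1] = 95 + 140 = 235 deg
  cos(235 deg) = -0.5736, sin(235 deg) = -0.8192
  joint[2] = (-0.5927, 6.7741) + 9.3 * (-0.5736, -0.8192) = (-0.5927 + -5.3343, 6.7741 + -7.6181) = (-5.9269, -0.8440)
link 2: phi[2] = 95 + 140 + 95 = 330 deg
  cos(330 deg) = 0.8660, sin(330 deg) = -0.5000
  joint[3] = (-5.9269, -0.8440) + 11.4 * (0.8660, -0.5000) = (-5.9269 + 9.8727, -0.8440 + -5.7000) = (3.9458, -6.5440)
link 3: phi[3] = 95 + 140 + 95 + -30 = 300 deg
  cos(300 deg) = 0.5000, sin(300 deg) = -0.8660
  joint[4] = (3.9458, -6.5440) + 8 * (0.5000, -0.8660) = (3.9458 + 4.0000, -6.5440 + -6.9282) = (7.9458, -13.4722)
End effector: (7.9458, -13.4722)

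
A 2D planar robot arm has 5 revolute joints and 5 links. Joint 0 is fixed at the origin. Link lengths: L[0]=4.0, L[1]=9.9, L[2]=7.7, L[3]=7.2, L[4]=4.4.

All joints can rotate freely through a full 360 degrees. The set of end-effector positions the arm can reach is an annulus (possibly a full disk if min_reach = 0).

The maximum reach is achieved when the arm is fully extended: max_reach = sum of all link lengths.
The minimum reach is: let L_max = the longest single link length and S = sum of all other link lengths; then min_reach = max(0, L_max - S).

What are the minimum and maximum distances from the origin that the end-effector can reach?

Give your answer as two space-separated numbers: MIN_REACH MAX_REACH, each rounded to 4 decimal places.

Answer: 0.0000 33.2000

Derivation:
Link lengths: [4.0, 9.9, 7.7, 7.2, 4.4]
max_reach = 4 + 9.9 + 7.7 + 7.2 + 4.4 = 33.2
L_max = max([4.0, 9.9, 7.7, 7.2, 4.4]) = 9.9
S (sum of others) = 33.2 - 9.9 = 23.3
min_reach = max(0, 9.9 - 23.3) = max(0, -13.4) = 0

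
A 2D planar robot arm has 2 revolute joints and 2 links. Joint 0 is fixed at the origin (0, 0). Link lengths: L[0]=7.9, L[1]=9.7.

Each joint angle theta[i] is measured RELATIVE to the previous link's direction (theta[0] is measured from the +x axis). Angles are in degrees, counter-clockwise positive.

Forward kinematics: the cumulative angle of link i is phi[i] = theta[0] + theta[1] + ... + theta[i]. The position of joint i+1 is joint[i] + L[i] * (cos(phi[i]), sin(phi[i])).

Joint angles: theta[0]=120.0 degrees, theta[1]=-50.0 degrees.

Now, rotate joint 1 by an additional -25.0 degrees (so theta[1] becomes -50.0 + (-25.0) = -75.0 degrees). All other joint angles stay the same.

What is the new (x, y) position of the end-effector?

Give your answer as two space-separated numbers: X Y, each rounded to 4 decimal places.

Answer: 2.9089 13.7005

Derivation:
joint[0] = (0.0000, 0.0000)  (base)
link 0: phi[0] = 120 = 120 deg
  cos(120 deg) = -0.5000, sin(120 deg) = 0.8660
  joint[1] = (0.0000, 0.0000) + 7.9 * (-0.5000, 0.8660) = (0.0000 + -3.9500, 0.0000 + 6.8416) = (-3.9500, 6.8416)
link 1: phi[1] = 120 + -75 = 45 deg
  cos(45 deg) = 0.7071, sin(45 deg) = 0.7071
  joint[2] = (-3.9500, 6.8416) + 9.7 * (0.7071, 0.7071) = (-3.9500 + 6.8589, 6.8416 + 6.8589) = (2.9089, 13.7005)
End effector: (2.9089, 13.7005)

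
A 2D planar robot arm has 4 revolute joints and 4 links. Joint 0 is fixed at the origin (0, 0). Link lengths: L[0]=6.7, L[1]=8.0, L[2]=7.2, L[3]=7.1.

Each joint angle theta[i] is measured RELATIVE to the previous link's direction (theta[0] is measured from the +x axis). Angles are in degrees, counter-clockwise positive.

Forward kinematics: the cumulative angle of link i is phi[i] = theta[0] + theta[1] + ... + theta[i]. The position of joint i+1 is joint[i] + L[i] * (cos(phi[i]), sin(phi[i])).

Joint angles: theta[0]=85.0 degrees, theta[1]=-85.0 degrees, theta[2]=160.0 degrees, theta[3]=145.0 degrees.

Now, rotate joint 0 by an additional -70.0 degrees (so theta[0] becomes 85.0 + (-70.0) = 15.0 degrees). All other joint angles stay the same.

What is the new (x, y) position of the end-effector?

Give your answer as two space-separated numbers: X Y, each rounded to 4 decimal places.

joint[0] = (0.0000, 0.0000)  (base)
link 0: phi[0] = 15 = 15 deg
  cos(15 deg) = 0.9659, sin(15 deg) = 0.2588
  joint[1] = (0.0000, 0.0000) + 6.7 * (0.9659, 0.2588) = (0.0000 + 6.4717, 0.0000 + 1.7341) = (6.4717, 1.7341)
link 1: phi[1] = 15 + -85 = -70 deg
  cos(-70 deg) = 0.3420, sin(-70 deg) = -0.9397
  joint[2] = (6.4717, 1.7341) + 8 * (0.3420, -0.9397) = (6.4717 + 2.7362, 1.7341 + -7.5175) = (9.2079, -5.7835)
link 2: phi[2] = 15 + -85 + 160 = 90 deg
  cos(90 deg) = 0.0000, sin(90 deg) = 1.0000
  joint[3] = (9.2079, -5.7835) + 7.2 * (0.0000, 1.0000) = (9.2079 + 0.0000, -5.7835 + 7.2000) = (9.2079, 1.4165)
link 3: phi[3] = 15 + -85 + 160 + 145 = 235 deg
  cos(235 deg) = -0.5736, sin(235 deg) = -0.8192
  joint[4] = (9.2079, 1.4165) + 7.1 * (-0.5736, -0.8192) = (9.2079 + -4.0724, 1.4165 + -5.8160) = (5.1355, -4.3994)
End effector: (5.1355, -4.3994)

Answer: 5.1355 -4.3994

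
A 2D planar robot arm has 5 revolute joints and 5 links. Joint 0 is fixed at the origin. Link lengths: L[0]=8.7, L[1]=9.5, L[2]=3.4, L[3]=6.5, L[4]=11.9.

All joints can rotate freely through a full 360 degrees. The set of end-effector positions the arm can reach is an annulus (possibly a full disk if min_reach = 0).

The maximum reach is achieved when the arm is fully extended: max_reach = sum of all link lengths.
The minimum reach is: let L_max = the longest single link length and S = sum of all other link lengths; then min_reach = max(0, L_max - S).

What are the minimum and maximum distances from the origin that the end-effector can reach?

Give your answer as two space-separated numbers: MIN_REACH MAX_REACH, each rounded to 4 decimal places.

Link lengths: [8.7, 9.5, 3.4, 6.5, 11.9]
max_reach = 8.7 + 9.5 + 3.4 + 6.5 + 11.9 = 40
L_max = max([8.7, 9.5, 3.4, 6.5, 11.9]) = 11.9
S (sum of others) = 40 - 11.9 = 28.1
min_reach = max(0, 11.9 - 28.1) = max(0, -16.2) = 0

Answer: 0.0000 40.0000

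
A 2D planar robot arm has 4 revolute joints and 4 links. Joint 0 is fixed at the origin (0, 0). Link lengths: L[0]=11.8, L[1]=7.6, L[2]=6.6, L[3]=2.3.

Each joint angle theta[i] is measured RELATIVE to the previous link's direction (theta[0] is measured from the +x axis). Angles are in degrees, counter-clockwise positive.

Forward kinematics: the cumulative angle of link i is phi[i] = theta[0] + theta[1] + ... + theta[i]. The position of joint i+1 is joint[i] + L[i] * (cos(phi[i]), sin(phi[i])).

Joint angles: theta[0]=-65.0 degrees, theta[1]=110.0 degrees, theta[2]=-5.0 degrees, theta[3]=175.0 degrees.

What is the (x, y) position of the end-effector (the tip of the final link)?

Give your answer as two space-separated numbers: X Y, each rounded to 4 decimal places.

joint[0] = (0.0000, 0.0000)  (base)
link 0: phi[0] = -65 = -65 deg
  cos(-65 deg) = 0.4226, sin(-65 deg) = -0.9063
  joint[1] = (0.0000, 0.0000) + 11.8 * (0.4226, -0.9063) = (0.0000 + 4.9869, 0.0000 + -10.6944) = (4.9869, -10.6944)
link 1: phi[1] = -65 + 110 = 45 deg
  cos(45 deg) = 0.7071, sin(45 deg) = 0.7071
  joint[2] = (4.9869, -10.6944) + 7.6 * (0.7071, 0.7071) = (4.9869 + 5.3740, -10.6944 + 5.3740) = (10.3609, -5.3204)
link 2: phi[2] = -65 + 110 + -5 = 40 deg
  cos(40 deg) = 0.7660, sin(40 deg) = 0.6428
  joint[3] = (10.3609, -5.3204) + 6.6 * (0.7660, 0.6428) = (10.3609 + 5.0559, -5.3204 + 4.2424) = (15.4168, -1.0780)
link 3: phi[3] = -65 + 110 + -5 + 175 = 215 deg
  cos(215 deg) = -0.8192, sin(215 deg) = -0.5736
  joint[4] = (15.4168, -1.0780) + 2.3 * (-0.8192, -0.5736) = (15.4168 + -1.8840, -1.0780 + -1.3192) = (13.5328, -2.3972)
End effector: (13.5328, -2.3972)

Answer: 13.5328 -2.3972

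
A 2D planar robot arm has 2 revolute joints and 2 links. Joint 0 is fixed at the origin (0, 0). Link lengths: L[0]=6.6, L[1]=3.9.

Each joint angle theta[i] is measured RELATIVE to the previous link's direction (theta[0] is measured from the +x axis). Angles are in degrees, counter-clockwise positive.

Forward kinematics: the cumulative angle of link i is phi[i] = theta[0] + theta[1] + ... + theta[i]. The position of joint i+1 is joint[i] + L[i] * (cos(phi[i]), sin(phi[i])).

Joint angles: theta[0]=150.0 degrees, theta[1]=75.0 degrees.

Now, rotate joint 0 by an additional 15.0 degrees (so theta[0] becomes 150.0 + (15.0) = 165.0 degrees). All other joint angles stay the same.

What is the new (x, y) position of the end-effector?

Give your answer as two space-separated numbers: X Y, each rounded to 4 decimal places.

Answer: -8.3251 -1.6693

Derivation:
joint[0] = (0.0000, 0.0000)  (base)
link 0: phi[0] = 165 = 165 deg
  cos(165 deg) = -0.9659, sin(165 deg) = 0.2588
  joint[1] = (0.0000, 0.0000) + 6.6 * (-0.9659, 0.2588) = (0.0000 + -6.3751, 0.0000 + 1.7082) = (-6.3751, 1.7082)
link 1: phi[1] = 165 + 75 = 240 deg
  cos(240 deg) = -0.5000, sin(240 deg) = -0.8660
  joint[2] = (-6.3751, 1.7082) + 3.9 * (-0.5000, -0.8660) = (-6.3751 + -1.9500, 1.7082 + -3.3775) = (-8.3251, -1.6693)
End effector: (-8.3251, -1.6693)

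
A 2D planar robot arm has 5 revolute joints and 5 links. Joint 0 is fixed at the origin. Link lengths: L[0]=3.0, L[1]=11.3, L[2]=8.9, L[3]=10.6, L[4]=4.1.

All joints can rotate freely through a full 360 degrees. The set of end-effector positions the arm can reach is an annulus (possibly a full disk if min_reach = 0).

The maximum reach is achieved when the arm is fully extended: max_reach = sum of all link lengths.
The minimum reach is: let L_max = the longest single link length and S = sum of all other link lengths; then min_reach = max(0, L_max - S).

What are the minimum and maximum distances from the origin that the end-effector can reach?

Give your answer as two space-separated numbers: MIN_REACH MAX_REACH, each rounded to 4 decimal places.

Answer: 0.0000 37.9000

Derivation:
Link lengths: [3.0, 11.3, 8.9, 10.6, 4.1]
max_reach = 3 + 11.3 + 8.9 + 10.6 + 4.1 = 37.9
L_max = max([3.0, 11.3, 8.9, 10.6, 4.1]) = 11.3
S (sum of others) = 37.9 - 11.3 = 26.6
min_reach = max(0, 11.3 - 26.6) = max(0, -15.3) = 0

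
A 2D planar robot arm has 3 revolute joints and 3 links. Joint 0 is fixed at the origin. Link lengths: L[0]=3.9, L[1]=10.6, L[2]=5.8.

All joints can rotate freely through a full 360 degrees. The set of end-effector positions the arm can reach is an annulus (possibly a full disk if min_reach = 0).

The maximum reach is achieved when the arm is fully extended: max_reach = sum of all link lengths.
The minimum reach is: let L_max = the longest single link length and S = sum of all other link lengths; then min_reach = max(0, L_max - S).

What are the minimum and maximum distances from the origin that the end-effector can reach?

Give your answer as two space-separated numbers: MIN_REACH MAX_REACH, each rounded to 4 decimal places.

Link lengths: [3.9, 10.6, 5.8]
max_reach = 3.9 + 10.6 + 5.8 = 20.3
L_max = max([3.9, 10.6, 5.8]) = 10.6
S (sum of others) = 20.3 - 10.6 = 9.7
min_reach = max(0, 10.6 - 9.7) = max(0, 0.9) = 0.9

Answer: 0.9000 20.3000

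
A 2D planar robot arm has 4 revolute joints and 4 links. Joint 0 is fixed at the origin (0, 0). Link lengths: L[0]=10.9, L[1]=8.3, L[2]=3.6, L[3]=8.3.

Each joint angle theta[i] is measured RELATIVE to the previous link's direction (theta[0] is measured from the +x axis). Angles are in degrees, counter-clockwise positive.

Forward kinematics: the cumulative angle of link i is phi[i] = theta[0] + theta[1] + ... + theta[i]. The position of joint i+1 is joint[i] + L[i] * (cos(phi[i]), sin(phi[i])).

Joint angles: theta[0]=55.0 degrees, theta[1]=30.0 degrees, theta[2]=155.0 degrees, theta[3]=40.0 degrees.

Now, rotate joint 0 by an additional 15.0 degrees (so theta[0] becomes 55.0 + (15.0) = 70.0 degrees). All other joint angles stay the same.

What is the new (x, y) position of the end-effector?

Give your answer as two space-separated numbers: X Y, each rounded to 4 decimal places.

joint[0] = (0.0000, 0.0000)  (base)
link 0: phi[0] = 70 = 70 deg
  cos(70 deg) = 0.3420, sin(70 deg) = 0.9397
  joint[1] = (0.0000, 0.0000) + 10.9 * (0.3420, 0.9397) = (0.0000 + 3.7280, 0.0000 + 10.2426) = (3.7280, 10.2426)
link 1: phi[1] = 70 + 30 = 100 deg
  cos(100 deg) = -0.1736, sin(100 deg) = 0.9848
  joint[2] = (3.7280, 10.2426) + 8.3 * (-0.1736, 0.9848) = (3.7280 + -1.4413, 10.2426 + 8.1739) = (2.2867, 18.4166)
link 2: phi[2] = 70 + 30 + 155 = 255 deg
  cos(255 deg) = -0.2588, sin(255 deg) = -0.9659
  joint[3] = (2.2867, 18.4166) + 3.6 * (-0.2588, -0.9659) = (2.2867 + -0.9317, 18.4166 + -3.4773) = (1.3550, 14.9392)
link 3: phi[3] = 70 + 30 + 155 + 40 = 295 deg
  cos(295 deg) = 0.4226, sin(295 deg) = -0.9063
  joint[4] = (1.3550, 14.9392) + 8.3 * (0.4226, -0.9063) = (1.3550 + 3.5077, 14.9392 + -7.5224) = (4.8627, 7.4169)
End effector: (4.8627, 7.4169)

Answer: 4.8627 7.4169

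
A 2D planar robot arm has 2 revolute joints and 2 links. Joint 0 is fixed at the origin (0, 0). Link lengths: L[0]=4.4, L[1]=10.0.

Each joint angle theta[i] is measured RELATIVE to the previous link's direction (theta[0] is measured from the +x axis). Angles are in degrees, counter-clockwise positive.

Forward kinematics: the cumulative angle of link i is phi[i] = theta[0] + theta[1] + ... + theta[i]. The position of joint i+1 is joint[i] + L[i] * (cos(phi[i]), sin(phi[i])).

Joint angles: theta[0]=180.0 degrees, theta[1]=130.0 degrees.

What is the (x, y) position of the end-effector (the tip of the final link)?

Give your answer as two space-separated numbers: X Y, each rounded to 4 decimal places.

Answer: 2.0279 -7.6604

Derivation:
joint[0] = (0.0000, 0.0000)  (base)
link 0: phi[0] = 180 = 180 deg
  cos(180 deg) = -1.0000, sin(180 deg) = 0.0000
  joint[1] = (0.0000, 0.0000) + 4.4 * (-1.0000, 0.0000) = (0.0000 + -4.4000, 0.0000 + 0.0000) = (-4.4000, 0.0000)
link 1: phi[1] = 180 + 130 = 310 deg
  cos(310 deg) = 0.6428, sin(310 deg) = -0.7660
  joint[2] = (-4.4000, 0.0000) + 10 * (0.6428, -0.7660) = (-4.4000 + 6.4279, 0.0000 + -7.6604) = (2.0279, -7.6604)
End effector: (2.0279, -7.6604)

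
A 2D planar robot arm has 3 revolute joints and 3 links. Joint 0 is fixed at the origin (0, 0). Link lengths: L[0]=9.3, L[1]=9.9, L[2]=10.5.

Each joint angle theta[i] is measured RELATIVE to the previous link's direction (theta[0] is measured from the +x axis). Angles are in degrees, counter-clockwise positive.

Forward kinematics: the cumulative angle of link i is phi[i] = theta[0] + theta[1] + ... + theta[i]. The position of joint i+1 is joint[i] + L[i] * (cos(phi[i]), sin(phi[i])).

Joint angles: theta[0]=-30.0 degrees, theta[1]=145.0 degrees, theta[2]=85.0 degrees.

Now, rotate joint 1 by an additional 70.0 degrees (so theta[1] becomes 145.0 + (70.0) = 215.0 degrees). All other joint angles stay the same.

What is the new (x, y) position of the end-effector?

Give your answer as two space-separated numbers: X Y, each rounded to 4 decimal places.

joint[0] = (0.0000, 0.0000)  (base)
link 0: phi[0] = -30 = -30 deg
  cos(-30 deg) = 0.8660, sin(-30 deg) = -0.5000
  joint[1] = (0.0000, 0.0000) + 9.3 * (0.8660, -0.5000) = (0.0000 + 8.0540, 0.0000 + -4.6500) = (8.0540, -4.6500)
link 1: phi[1] = -30 + 215 = 185 deg
  cos(185 deg) = -0.9962, sin(185 deg) = -0.0872
  joint[2] = (8.0540, -4.6500) + 9.9 * (-0.9962, -0.0872) = (8.0540 + -9.8623, -4.6500 + -0.8628) = (-1.8083, -5.5128)
link 2: phi[2] = -30 + 215 + 85 = 270 deg
  cos(270 deg) = -0.0000, sin(270 deg) = -1.0000
  joint[3] = (-1.8083, -5.5128) + 10.5 * (-0.0000, -1.0000) = (-1.8083 + -0.0000, -5.5128 + -10.5000) = (-1.8083, -16.0128)
End effector: (-1.8083, -16.0128)

Answer: -1.8083 -16.0128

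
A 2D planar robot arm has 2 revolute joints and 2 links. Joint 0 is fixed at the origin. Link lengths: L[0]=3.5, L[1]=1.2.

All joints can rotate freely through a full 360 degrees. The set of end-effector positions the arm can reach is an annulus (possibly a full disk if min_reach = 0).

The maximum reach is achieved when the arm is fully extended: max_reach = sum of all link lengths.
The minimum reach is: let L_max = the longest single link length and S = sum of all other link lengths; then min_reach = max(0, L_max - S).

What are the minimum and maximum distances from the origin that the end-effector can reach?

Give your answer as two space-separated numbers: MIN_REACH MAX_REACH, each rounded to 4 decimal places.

Answer: 2.3000 4.7000

Derivation:
Link lengths: [3.5, 1.2]
max_reach = 3.5 + 1.2 = 4.7
L_max = max([3.5, 1.2]) = 3.5
S (sum of others) = 4.7 - 3.5 = 1.2
min_reach = max(0, 3.5 - 1.2) = max(0, 2.3) = 2.3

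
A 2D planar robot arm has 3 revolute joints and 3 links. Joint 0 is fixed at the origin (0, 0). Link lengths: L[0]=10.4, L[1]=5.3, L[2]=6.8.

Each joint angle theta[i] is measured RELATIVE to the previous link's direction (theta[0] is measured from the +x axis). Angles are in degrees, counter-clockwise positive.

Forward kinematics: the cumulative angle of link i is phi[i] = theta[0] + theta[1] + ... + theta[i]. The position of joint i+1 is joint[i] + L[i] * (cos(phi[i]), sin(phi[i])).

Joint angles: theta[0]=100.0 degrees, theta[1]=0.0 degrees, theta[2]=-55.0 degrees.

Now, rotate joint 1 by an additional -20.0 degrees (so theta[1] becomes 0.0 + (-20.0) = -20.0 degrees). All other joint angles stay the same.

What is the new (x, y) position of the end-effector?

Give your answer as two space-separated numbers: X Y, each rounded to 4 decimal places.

Answer: 5.2773 18.3353

Derivation:
joint[0] = (0.0000, 0.0000)  (base)
link 0: phi[0] = 100 = 100 deg
  cos(100 deg) = -0.1736, sin(100 deg) = 0.9848
  joint[1] = (0.0000, 0.0000) + 10.4 * (-0.1736, 0.9848) = (0.0000 + -1.8059, 0.0000 + 10.2420) = (-1.8059, 10.2420)
link 1: phi[1] = 100 + -20 = 80 deg
  cos(80 deg) = 0.1736, sin(80 deg) = 0.9848
  joint[2] = (-1.8059, 10.2420) + 5.3 * (0.1736, 0.9848) = (-1.8059 + 0.9203, 10.2420 + 5.2195) = (-0.8856, 15.4615)
link 2: phi[2] = 100 + -20 + -55 = 25 deg
  cos(25 deg) = 0.9063, sin(25 deg) = 0.4226
  joint[3] = (-0.8856, 15.4615) + 6.8 * (0.9063, 0.4226) = (-0.8856 + 6.1629, 15.4615 + 2.8738) = (5.2773, 18.3353)
End effector: (5.2773, 18.3353)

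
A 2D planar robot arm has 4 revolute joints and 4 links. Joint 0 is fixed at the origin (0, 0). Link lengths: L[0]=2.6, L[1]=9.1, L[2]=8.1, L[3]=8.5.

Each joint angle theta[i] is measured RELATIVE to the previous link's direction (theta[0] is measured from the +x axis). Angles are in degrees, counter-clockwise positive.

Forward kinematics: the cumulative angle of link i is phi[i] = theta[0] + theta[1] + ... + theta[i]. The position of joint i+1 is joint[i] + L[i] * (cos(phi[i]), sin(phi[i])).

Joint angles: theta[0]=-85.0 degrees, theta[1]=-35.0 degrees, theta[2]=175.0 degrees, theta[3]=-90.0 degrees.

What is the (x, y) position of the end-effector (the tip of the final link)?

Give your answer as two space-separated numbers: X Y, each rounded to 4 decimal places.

joint[0] = (0.0000, 0.0000)  (base)
link 0: phi[0] = -85 = -85 deg
  cos(-85 deg) = 0.0872, sin(-85 deg) = -0.9962
  joint[1] = (0.0000, 0.0000) + 2.6 * (0.0872, -0.9962) = (0.0000 + 0.2266, 0.0000 + -2.5901) = (0.2266, -2.5901)
link 1: phi[1] = -85 + -35 = -120 deg
  cos(-120 deg) = -0.5000, sin(-120 deg) = -0.8660
  joint[2] = (0.2266, -2.5901) + 9.1 * (-0.5000, -0.8660) = (0.2266 + -4.5500, -2.5901 + -7.8808) = (-4.3234, -10.4709)
link 2: phi[2] = -85 + -35 + 175 = 55 deg
  cos(55 deg) = 0.5736, sin(55 deg) = 0.8192
  joint[3] = (-4.3234, -10.4709) + 8.1 * (0.5736, 0.8192) = (-4.3234 + 4.6460, -10.4709 + 6.6351) = (0.3226, -3.8358)
link 3: phi[3] = -85 + -35 + 175 + -90 = -35 deg
  cos(-35 deg) = 0.8192, sin(-35 deg) = -0.5736
  joint[4] = (0.3226, -3.8358) + 8.5 * (0.8192, -0.5736) = (0.3226 + 6.9628, -3.8358 + -4.8754) = (7.2854, -8.7112)
End effector: (7.2854, -8.7112)

Answer: 7.2854 -8.7112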